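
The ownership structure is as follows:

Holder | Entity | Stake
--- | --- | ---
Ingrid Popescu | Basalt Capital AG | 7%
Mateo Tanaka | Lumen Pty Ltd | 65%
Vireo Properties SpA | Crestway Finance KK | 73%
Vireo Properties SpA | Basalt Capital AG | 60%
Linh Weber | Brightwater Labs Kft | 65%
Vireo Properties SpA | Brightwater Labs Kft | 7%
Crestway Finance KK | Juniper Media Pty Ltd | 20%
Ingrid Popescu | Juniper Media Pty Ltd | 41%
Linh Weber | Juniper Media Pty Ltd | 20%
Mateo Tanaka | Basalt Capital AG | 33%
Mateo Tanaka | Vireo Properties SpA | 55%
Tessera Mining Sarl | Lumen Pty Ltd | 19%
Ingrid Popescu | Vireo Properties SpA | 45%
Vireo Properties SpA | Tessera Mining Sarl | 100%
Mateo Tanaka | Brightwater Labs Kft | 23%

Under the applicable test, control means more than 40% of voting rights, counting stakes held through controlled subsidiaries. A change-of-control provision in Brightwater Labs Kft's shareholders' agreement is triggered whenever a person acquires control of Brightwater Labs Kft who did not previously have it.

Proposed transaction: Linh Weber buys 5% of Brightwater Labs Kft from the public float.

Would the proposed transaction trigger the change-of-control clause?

No

The purchase changes only Linh's holdings, so Linh is the only person who could newly come to control Brightwater.
Linh holds 65% of Brightwater, so Linh controls Brightwater.
So Linh already controls Brightwater before the transaction.
After the purchase, Linh's direct stake in Brightwater rises to 65% + 5% = 70%.
Linh controlled Brightwater already, so this is not a new person acquiring control; every other person's position is unchanged or reduced.
No new person acquires control, so the clause is not triggered.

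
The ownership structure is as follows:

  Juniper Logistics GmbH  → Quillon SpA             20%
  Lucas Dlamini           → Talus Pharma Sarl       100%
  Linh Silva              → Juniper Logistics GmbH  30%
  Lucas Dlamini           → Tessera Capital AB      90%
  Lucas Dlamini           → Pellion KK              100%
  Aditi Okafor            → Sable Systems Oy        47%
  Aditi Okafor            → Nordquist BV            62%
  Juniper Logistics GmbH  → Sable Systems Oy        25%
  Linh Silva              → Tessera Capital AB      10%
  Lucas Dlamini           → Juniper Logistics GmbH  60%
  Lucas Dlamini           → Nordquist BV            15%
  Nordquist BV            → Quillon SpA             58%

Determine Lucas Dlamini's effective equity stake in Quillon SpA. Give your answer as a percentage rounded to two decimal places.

Lucas reaches Quillon along 2 paths.
Via Nordquist: 15% × 58% = 8.7%.
Via Juniper: 60% × 20% = 12%.
Total: 8.7% + 12% = 20.7%.
Rounded: 20.70%.

20.70%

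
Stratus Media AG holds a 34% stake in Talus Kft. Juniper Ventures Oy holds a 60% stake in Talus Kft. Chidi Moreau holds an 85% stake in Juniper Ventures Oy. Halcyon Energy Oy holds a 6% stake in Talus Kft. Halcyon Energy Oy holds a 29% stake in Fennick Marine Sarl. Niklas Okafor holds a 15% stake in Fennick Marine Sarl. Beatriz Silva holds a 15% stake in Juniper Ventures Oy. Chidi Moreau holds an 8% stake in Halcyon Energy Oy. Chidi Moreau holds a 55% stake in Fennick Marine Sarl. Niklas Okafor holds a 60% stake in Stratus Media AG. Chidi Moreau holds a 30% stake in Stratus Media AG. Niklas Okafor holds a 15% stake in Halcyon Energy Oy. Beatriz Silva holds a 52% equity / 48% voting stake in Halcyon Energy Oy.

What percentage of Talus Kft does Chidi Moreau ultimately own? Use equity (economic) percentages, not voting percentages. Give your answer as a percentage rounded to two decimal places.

Chidi reaches Talus along 3 paths.
Via Stratus: 30% × 34% = 10.2%.
Via Halcyon: 8% × 6% = 0.48%.
Via Juniper: 85% × 60% = 51%.
Total: 10.2% + 0.48% + 51% = 61.68%.

61.68%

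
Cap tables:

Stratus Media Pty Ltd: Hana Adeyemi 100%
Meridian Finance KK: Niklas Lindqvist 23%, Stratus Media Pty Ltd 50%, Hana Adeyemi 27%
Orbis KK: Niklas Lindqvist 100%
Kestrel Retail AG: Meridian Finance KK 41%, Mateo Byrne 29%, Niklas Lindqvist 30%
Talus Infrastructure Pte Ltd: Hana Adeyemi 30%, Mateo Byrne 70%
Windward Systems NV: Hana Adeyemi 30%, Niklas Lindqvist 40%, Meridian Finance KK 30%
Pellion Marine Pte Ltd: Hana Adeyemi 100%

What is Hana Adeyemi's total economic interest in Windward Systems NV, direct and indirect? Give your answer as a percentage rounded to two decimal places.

53.10%

Hana reaches Windward along 3 paths.
Direct stake: 30% = 30%.
Via Stratus → Meridian: 100% × 50% × 30% = 15%.
Via Meridian: 27% × 30% = 8.1%.
Total: 30% + 15% + 8.1% = 53.1%.
Rounded: 53.10%.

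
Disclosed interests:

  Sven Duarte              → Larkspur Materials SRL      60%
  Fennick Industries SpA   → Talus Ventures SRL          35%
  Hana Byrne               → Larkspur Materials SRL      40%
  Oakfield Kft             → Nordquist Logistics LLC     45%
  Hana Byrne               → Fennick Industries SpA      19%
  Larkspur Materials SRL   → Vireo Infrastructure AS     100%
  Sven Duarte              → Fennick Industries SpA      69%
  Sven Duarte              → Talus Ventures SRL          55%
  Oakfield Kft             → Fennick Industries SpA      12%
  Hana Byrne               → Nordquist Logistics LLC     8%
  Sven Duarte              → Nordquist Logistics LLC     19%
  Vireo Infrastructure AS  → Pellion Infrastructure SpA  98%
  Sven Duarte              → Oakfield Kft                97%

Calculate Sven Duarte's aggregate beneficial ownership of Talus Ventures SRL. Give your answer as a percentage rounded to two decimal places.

Sven reaches Talus along 3 paths.
Via Oakfield → Fennick: 97% × 12% × 35% = 4.074%.
Via Fennick: 69% × 35% = 24.15%.
Direct stake: 55% = 55%.
Total: 4.074% + 24.15% + 55% = 83.224%.
Rounded: 83.22%.

83.22%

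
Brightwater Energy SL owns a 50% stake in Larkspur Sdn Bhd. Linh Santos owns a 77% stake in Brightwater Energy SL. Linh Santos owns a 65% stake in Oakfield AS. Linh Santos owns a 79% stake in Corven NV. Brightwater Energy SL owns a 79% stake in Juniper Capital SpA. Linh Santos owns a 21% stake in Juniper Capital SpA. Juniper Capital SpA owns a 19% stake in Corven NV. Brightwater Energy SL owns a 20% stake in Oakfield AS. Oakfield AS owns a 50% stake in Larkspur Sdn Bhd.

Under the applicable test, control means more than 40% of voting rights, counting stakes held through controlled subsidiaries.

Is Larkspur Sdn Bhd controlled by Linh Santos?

Yes

Linh holds 77% of Brightwater, so Linh controls Brightwater.
Linh and Brightwater together hold 65% + 20% = 85% of Oakfield, so Linh controls Oakfield.
Oakfield and Brightwater together hold 50% + 50% = 100% of Larkspur, so Linh controls Larkspur.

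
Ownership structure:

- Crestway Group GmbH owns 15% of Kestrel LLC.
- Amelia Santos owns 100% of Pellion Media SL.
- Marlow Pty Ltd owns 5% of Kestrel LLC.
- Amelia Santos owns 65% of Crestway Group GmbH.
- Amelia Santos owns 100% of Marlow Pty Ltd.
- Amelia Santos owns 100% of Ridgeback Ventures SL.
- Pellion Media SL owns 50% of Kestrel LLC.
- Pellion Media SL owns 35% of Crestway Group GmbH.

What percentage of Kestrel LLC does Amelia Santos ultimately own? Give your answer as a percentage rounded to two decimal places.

70.00%

Amelia reaches Kestrel along 4 paths.
Via Marlow: 100% × 5% = 5%.
Via Pellion → Crestway: 100% × 35% × 15% = 5.25%.
Via Crestway: 65% × 15% = 9.75%.
Via Pellion: 100% × 50% = 50%.
Total: 5% + 5.25% + 9.75% + 50% = 70%.
Rounded: 70.00%.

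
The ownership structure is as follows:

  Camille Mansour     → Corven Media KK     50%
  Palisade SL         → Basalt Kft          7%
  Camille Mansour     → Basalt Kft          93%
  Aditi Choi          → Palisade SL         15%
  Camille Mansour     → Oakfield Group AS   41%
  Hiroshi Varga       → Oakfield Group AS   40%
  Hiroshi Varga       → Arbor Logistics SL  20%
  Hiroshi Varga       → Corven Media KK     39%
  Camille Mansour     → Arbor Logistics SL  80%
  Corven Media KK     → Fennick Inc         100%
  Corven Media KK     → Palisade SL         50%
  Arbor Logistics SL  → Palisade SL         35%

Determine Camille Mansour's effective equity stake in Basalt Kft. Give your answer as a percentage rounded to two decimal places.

Camille reaches Basalt along 3 paths.
Direct stake: 93% = 93%.
Via Arbor → Palisade: 80% × 35% × 7% = 1.96%.
Via Corven → Palisade: 50% × 50% × 7% = 1.75%.
Total: 93% + 1.96% + 1.75% = 96.71%.

96.71%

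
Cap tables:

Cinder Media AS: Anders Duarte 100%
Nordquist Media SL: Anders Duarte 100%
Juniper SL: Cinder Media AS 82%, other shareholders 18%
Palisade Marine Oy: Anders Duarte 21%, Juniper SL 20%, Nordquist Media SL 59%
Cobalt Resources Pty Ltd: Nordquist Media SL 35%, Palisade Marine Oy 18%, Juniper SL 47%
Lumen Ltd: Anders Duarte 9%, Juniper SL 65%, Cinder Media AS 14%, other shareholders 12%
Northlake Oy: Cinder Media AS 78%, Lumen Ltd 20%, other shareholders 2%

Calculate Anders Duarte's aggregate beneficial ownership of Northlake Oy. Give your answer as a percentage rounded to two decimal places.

Anders reaches Northlake along 4 paths.
Via Cinder: 100% × 78% = 78%.
Via Lumen: 9% × 20% = 1.8%.
Via Cinder → Juniper → Lumen: 100% × 82% × 65% × 20% = 10.66%.
Via Cinder → Lumen: 100% × 14% × 20% = 2.8%.
Total: 78% + 1.8% + 10.66% + 2.8% = 93.26%.

93.26%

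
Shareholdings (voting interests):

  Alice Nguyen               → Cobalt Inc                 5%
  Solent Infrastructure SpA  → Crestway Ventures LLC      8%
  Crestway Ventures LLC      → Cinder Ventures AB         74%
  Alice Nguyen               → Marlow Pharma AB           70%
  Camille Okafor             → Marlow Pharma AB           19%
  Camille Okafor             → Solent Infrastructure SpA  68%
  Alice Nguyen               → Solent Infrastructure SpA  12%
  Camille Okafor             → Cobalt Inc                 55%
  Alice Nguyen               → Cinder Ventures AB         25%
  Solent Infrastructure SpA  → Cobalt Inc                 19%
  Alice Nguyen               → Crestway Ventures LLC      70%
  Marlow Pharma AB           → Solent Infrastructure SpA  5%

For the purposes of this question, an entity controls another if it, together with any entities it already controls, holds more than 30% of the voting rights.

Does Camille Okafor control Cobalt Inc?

Camille holds 68% of Solent, so Camille controls Solent.
Solent and Camille together hold 19% + 55% = 74% of Cobalt, so Camille controls Cobalt.

Yes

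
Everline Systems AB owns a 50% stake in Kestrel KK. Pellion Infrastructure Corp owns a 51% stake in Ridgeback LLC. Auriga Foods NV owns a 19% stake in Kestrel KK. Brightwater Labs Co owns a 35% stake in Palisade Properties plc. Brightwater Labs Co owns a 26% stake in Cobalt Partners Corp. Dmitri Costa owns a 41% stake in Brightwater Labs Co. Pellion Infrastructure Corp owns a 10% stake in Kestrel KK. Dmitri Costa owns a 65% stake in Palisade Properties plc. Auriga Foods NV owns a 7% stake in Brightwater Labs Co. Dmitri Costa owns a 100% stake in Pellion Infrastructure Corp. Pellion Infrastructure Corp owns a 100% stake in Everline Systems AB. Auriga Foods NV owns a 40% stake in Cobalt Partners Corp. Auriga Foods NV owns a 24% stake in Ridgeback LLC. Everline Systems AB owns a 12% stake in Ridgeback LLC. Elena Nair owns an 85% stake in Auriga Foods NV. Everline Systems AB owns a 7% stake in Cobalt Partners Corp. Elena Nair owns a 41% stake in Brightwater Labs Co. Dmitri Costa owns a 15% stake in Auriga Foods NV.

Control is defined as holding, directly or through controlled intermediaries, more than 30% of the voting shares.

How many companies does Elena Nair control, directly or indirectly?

Elena holds 85% of Auriga, so Elena controls Auriga.
Auriga and Elena together hold 7% + 41% = 48% of Brightwater, so Elena controls Brightwater.
Brightwater holds 35% of Palisade, so Elena controls Palisade.
Auriga and Brightwater together hold 40% + 26% = 66% of Cobalt, so Elena controls Cobalt.
No other company's threshold is met.
Elena controls 4 companies.

4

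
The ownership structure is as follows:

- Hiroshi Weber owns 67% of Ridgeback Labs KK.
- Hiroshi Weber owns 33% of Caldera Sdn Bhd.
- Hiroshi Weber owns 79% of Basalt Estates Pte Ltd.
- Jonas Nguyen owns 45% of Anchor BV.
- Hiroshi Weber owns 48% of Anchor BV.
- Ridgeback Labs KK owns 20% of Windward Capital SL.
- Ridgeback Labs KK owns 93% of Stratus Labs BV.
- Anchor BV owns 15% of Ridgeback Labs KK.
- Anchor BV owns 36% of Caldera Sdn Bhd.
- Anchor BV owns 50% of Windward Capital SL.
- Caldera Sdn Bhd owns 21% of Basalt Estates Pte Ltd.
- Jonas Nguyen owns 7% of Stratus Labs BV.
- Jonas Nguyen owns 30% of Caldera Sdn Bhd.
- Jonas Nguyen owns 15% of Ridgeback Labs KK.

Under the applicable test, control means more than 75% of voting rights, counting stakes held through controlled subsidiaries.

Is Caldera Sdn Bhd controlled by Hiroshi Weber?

Hiroshi holds 79% of Basalt, so Hiroshi controls Basalt.
In Caldera, Hiroshi's side holds only 33%, not > 75%.
So Hiroshi does not control Caldera.

No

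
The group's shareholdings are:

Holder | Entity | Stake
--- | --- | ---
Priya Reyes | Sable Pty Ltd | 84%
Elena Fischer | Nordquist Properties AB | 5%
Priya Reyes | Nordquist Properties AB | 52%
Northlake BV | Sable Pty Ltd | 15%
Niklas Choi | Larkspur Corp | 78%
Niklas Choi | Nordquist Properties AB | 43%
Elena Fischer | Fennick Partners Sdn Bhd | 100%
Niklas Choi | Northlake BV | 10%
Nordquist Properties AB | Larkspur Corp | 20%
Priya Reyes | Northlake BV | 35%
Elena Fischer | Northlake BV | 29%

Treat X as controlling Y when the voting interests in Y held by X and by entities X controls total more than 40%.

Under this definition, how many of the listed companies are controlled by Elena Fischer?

Elena holds 100% of Fennick, so Elena controls Fennick.
No other company's threshold is met.
Elena controls 1 company.

1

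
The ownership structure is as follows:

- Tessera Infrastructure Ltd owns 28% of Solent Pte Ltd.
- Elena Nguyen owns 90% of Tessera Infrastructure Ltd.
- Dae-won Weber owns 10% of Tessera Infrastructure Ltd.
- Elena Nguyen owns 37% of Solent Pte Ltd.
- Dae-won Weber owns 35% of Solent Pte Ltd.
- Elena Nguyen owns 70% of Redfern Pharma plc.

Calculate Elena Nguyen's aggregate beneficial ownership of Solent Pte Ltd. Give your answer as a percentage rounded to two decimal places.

Elena reaches Solent along 2 paths.
Direct stake: 37% = 37%.
Via Tessera: 90% × 28% = 25.2%.
Total: 37% + 25.2% = 62.2%.
Rounded: 62.20%.

62.20%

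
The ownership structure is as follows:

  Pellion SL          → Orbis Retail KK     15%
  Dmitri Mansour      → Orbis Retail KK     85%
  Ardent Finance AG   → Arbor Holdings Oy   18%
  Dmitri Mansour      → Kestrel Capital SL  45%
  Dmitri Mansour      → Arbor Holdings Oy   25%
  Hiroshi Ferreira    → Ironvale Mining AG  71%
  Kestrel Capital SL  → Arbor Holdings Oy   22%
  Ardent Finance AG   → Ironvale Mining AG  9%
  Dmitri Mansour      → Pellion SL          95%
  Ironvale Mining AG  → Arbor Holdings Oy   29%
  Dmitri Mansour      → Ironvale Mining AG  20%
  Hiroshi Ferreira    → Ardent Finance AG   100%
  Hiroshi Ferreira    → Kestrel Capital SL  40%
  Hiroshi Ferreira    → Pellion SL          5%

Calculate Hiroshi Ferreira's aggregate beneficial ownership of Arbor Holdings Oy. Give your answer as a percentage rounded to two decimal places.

50.00%

Hiroshi reaches Arbor along 4 paths.
Via Ardent → Ironvale: 100% × 9% × 29% = 2.61%.
Via Ironvale: 71% × 29% = 20.59%.
Via Kestrel: 40% × 22% = 8.8%.
Via Ardent: 100% × 18% = 18%.
Total: 2.61% + 20.59% + 8.8% + 18% = 50%.
Rounded: 50.00%.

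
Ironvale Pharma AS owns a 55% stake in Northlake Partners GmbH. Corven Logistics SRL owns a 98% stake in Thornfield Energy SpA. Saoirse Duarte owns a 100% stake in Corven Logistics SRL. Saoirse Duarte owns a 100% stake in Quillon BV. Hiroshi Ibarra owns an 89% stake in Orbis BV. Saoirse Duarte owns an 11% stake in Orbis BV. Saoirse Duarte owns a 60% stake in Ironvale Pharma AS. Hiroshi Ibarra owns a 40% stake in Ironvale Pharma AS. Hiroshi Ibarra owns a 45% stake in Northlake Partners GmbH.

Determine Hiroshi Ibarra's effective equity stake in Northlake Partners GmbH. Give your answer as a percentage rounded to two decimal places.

67.00%

Hiroshi reaches Northlake along 2 paths.
Via Ironvale: 40% × 55% = 22%.
Direct stake: 45% = 45%.
Total: 22% + 45% = 67%.
Rounded: 67.00%.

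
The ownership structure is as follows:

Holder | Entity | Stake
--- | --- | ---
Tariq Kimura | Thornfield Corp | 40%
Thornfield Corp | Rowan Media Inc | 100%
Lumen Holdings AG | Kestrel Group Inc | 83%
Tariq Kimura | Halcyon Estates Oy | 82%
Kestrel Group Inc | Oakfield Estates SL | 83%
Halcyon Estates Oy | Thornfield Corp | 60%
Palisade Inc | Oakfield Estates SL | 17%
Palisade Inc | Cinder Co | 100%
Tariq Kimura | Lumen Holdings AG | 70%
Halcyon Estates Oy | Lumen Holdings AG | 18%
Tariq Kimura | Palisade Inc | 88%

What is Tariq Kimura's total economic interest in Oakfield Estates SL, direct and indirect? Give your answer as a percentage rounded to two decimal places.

73.35%

Tariq reaches Oakfield along 3 paths.
Via Palisade: 88% × 17% = 14.96%.
Via Lumen → Kestrel: 70% × 83% × 83% = 48.223%.
Via Halcyon → Lumen → Kestrel: 82% × 18% × 83% × 83% = 10.168164%.
Total: 14.96% + 48.223% + 10.168164% = 73.351164%.
Rounded: 73.35%.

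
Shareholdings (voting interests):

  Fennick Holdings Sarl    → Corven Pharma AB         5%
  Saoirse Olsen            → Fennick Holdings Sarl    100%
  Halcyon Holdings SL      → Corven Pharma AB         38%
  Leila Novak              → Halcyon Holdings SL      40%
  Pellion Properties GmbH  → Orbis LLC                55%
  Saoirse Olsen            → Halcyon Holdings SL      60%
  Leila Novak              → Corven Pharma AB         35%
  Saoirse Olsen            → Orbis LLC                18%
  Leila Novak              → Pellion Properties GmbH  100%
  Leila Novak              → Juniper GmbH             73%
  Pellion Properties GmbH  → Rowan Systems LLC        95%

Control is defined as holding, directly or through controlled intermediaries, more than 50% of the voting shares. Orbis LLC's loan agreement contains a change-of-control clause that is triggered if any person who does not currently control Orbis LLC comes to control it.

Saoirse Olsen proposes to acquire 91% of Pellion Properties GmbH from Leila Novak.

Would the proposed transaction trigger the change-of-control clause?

Yes

The purchase adds only to Saoirse's holdings (Leila's stake shrinks), so Saoirse is the only person who could newly come to control Orbis.
Saoirse holds 60% of Halcyon, so Saoirse controls Halcyon.
Saoirse holds 100% of Fennick, so Saoirse controls Fennick.
In Orbis, Saoirse's side holds only 18%, not > 50%.
So before the transaction, Saoirse does not control Orbis.
After the purchase, Saoirse holds 91% of Pellion directly, and Leila's stake falls to 9%.
Saoirse holds 91% of Pellion, so Saoirse controls Pellion.
Pellion and Saoirse together hold 55% + 18% = 73% of Orbis, so Saoirse controls Orbis.
Saoirse did not control Orbis before and does after, so the clause is triggered.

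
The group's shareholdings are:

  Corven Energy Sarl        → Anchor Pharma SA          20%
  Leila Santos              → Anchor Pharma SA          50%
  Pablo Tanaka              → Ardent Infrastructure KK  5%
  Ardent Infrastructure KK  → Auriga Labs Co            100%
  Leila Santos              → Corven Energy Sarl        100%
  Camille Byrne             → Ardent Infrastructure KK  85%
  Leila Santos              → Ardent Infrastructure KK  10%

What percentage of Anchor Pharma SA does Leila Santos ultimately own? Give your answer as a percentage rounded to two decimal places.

70.00%

Leila reaches Anchor along 2 paths.
Direct stake: 50% = 50%.
Via Corven: 100% × 20% = 20%.
Total: 50% + 20% = 70%.
Rounded: 70.00%.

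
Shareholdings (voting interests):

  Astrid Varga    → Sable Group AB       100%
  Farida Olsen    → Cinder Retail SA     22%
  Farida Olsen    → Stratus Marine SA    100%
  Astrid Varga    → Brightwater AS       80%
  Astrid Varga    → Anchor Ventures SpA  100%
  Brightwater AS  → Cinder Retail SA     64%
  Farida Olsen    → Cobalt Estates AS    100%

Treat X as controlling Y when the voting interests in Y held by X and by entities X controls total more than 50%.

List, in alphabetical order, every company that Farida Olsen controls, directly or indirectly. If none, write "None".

Cobalt Estates AS, Stratus Marine SA

Farida holds 100% of Cobalt, so Farida controls Cobalt.
Farida holds 100% of Stratus, so Farida controls Stratus.
No other company's threshold is met.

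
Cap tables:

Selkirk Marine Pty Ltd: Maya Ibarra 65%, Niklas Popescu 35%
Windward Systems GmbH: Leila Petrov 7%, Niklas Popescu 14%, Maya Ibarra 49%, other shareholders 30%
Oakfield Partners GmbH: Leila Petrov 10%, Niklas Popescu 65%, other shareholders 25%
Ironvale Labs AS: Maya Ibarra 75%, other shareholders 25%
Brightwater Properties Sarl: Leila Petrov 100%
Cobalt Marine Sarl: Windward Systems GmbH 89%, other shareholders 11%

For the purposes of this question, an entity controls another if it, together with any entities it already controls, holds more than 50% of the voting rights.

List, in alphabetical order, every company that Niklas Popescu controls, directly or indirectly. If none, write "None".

Oakfield Partners GmbH

Niklas holds 65% of Oakfield, so Niklas controls Oakfield.
No other company's threshold is met.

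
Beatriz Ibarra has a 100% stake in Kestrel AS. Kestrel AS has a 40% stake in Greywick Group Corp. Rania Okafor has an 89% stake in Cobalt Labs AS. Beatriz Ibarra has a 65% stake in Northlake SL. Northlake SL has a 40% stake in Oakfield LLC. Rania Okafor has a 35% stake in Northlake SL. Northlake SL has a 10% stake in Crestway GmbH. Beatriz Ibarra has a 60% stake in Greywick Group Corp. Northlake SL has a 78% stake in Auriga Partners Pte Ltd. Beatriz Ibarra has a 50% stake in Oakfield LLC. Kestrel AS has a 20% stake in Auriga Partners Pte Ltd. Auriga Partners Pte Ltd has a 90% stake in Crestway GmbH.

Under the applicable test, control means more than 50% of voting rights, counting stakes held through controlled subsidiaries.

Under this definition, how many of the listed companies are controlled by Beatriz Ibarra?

6

Beatriz holds 65% of Northlake, so Beatriz controls Northlake.
Beatriz holds 100% of Kestrel, so Beatriz controls Kestrel.
Northlake and Kestrel together hold 78% + 20% = 98% of Auriga, so Beatriz controls Auriga.
Kestrel and Beatriz together hold 40% + 60% = 100% of Greywick, so Beatriz controls Greywick.
Northlake and Auriga together hold 10% + 90% = 100% of Crestway, so Beatriz controls Crestway.
Northlake and Beatriz together hold 40% + 50% = 90% of Oakfield, so Beatriz controls Oakfield.
No other company's threshold is met.
Beatriz controls 6 companies.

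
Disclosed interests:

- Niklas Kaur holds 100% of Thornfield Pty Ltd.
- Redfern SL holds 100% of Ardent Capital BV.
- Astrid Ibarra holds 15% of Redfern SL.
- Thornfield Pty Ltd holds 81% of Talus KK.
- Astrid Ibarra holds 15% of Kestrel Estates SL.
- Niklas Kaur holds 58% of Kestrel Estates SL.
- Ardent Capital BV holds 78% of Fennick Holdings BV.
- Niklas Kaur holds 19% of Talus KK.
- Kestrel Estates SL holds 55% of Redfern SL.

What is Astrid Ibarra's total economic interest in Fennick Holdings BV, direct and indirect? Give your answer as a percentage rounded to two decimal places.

Astrid reaches Fennick along 2 paths.
Via Redfern → Ardent: 15% × 100% × 78% = 11.7%.
Via Kestrel → Redfern → Ardent: 15% × 55% × 100% × 78% = 6.435%.
Total: 11.7% + 6.435% = 18.135%.
Rounded: 18.14%.

18.14%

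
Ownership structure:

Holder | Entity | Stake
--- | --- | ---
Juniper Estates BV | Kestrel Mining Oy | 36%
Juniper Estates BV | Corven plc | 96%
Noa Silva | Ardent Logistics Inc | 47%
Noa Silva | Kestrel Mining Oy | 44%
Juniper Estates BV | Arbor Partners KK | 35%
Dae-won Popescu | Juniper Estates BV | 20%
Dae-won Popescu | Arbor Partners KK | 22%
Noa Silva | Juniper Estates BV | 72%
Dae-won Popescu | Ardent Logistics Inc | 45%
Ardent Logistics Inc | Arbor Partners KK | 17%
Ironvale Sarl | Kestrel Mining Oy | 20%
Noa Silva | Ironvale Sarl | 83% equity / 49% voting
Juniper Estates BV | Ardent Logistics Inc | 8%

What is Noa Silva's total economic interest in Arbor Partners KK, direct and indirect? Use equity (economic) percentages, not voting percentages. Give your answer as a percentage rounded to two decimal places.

34.17%

Noa reaches Arbor along 3 paths.
Via Ardent: 47% × 17% = 7.99%.
Via Juniper → Ardent: 72% × 8% × 17% = 0.9792%.
Via Juniper: 72% × 35% = 25.2%.
Total: 7.99% + 0.9792% + 25.2% = 34.1692%.
Rounded: 34.17%.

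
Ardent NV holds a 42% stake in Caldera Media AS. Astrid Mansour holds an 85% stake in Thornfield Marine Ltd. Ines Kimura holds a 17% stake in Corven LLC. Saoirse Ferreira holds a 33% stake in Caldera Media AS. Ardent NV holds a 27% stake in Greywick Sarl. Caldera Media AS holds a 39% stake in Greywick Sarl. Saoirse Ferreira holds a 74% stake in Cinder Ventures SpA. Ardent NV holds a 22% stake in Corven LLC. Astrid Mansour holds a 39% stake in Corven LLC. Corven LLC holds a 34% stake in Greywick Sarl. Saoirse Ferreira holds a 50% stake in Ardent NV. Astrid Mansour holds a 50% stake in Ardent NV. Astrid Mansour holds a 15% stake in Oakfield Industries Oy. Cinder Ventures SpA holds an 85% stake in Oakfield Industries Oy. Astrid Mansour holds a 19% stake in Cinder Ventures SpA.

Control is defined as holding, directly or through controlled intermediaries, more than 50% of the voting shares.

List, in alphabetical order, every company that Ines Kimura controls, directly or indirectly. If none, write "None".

None

Ines's largest direct stake is 17% in Corven, which does not meet the threshold.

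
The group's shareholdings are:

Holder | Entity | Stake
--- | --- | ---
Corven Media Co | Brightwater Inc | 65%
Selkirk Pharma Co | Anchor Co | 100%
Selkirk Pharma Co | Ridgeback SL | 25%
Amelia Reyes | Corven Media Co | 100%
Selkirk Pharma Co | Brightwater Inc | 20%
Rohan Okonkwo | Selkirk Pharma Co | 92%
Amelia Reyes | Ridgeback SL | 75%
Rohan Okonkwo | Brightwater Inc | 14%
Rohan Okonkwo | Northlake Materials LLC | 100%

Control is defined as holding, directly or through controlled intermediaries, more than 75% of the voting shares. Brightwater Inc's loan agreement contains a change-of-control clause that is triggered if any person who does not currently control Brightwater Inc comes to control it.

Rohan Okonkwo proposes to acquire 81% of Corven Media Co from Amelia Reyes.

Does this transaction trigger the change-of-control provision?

Yes

The purchase adds only to Rohan's holdings (Amelia's stake shrinks), so Rohan is the only person who could newly come to control Brightwater.
Rohan holds 92% of Selkirk, so Rohan controls Selkirk.
Rohan holds 100% of Northlake, so Rohan controls Northlake.
Selkirk holds 100% of Anchor, so Rohan controls Anchor.
In Brightwater, Rohan's side holds only 14% + 20% = 34%, not > 75%.
So before the transaction, Rohan does not control Brightwater.
After the purchase, Rohan holds 81% of Corven directly, and Amelia's stake falls to 19%.
Rohan holds 81% of Corven, so Rohan controls Corven.
Rohan and Selkirk and Corven together hold 14% + 20% + 65% = 99% of Brightwater, so Rohan controls Brightwater.
Rohan did not control Brightwater before and does after, so the clause is triggered.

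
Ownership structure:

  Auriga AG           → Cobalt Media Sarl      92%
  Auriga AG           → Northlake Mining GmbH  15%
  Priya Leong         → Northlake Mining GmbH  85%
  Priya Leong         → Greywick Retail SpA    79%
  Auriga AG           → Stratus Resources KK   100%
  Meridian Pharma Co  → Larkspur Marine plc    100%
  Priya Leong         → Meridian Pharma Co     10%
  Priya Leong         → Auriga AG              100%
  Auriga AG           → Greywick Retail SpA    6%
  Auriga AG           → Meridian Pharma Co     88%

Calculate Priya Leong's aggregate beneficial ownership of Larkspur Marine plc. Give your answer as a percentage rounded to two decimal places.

98.00%

Priya reaches Larkspur along 2 paths.
Via Meridian: 10% × 100% = 10%.
Via Auriga → Meridian: 100% × 88% × 100% = 88%.
Total: 10% + 88% = 98%.
Rounded: 98.00%.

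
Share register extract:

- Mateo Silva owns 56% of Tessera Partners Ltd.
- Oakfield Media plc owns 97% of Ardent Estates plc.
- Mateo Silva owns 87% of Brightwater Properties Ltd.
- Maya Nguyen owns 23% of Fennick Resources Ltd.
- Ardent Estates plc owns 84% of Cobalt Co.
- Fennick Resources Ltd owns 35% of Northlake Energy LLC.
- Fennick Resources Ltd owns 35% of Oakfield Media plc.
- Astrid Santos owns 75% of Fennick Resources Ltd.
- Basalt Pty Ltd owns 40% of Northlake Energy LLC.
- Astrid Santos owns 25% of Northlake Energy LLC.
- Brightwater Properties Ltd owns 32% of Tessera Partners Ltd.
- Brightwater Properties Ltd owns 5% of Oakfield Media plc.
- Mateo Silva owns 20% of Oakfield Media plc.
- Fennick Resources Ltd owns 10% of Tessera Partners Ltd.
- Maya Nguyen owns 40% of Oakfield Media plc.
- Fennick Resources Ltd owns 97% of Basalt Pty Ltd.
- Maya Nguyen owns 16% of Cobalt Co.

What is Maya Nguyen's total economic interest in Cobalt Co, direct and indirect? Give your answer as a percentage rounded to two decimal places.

Maya reaches Cobalt along 3 paths.
Via Oakfield → Ardent: 40% × 97% × 84% = 32.592%.
Via Fennick → Oakfield → Ardent: 23% × 35% × 97% × 84% = 6.55914%.
Direct stake: 16% = 16%.
Total: 32.592% + 6.55914% + 16% = 55.15114%.
Rounded: 55.15%.

55.15%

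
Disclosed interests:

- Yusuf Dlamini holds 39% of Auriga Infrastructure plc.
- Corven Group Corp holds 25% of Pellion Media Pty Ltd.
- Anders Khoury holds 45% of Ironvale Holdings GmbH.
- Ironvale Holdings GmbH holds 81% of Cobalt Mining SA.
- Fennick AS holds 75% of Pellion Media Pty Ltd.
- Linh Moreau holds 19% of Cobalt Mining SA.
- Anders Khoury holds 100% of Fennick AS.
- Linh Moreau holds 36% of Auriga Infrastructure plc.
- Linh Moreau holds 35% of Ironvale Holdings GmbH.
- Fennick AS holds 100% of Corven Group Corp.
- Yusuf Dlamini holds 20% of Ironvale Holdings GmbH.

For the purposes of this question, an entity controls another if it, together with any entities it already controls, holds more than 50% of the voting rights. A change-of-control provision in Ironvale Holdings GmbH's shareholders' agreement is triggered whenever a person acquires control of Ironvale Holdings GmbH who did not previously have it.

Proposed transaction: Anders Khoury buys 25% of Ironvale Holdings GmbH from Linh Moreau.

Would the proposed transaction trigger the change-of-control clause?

Yes

The purchase adds only to Anders's holdings (Linh's stake shrinks), so Anders is the only person who could newly come to control Ironvale.
Anders holds 100% of Fennick, so Anders controls Fennick.
Fennick holds 100% of Corven, so Anders controls Corven.
Fennick and Corven together hold 75% + 25% = 100% of Pellion, so Anders controls Pellion.
In Ironvale, Anders's side holds only 45%, not > 50%.
So before the transaction, Anders does not control Ironvale.
After the purchase, Anders's direct stake in Ironvale rises to 45% + 25% = 70%, and Linh's stake falls to 10%.
Anders holds 70% of Ironvale, so Anders controls Ironvale.
Anders did not control Ironvale before and does after, so the clause is triggered.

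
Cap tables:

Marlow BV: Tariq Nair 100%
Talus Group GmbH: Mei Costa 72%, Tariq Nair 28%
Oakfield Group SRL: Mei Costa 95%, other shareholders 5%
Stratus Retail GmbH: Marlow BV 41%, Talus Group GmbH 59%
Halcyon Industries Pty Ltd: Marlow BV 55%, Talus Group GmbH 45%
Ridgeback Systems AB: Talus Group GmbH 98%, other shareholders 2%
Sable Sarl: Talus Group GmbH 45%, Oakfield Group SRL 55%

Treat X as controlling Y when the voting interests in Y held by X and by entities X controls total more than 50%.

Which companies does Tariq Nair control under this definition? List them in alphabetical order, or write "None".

Tariq holds 100% of Marlow, so Tariq controls Marlow.
Marlow holds 55% of Halcyon, so Tariq controls Halcyon.
No other company's threshold is met.

Halcyon Industries Pty Ltd, Marlow BV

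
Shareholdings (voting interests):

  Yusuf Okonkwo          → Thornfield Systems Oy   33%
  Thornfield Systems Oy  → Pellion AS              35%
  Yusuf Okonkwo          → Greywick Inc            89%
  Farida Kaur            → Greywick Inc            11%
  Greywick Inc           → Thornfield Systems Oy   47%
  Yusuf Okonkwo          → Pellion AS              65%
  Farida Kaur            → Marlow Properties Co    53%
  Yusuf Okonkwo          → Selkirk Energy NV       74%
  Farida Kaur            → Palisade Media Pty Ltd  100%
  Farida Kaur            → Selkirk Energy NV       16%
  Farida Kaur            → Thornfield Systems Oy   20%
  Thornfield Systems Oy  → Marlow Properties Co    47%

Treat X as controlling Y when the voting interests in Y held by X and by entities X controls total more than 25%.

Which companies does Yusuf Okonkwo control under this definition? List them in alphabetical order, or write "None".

Greywick Inc, Marlow Properties Co, Pellion AS, Selkirk Energy NV, Thornfield Systems Oy

Yusuf holds 89% of Greywick, so Yusuf controls Greywick.
Greywick and Yusuf together hold 47% + 33% = 80% of Thornfield, so Yusuf controls Thornfield.
Yusuf holds 74% of Selkirk, so Yusuf controls Selkirk.
Thornfield holds 47% of Marlow, so Yusuf controls Marlow.
Thornfield and Yusuf together hold 35% + 65% = 100% of Pellion, so Yusuf controls Pellion.
No other company's threshold is met.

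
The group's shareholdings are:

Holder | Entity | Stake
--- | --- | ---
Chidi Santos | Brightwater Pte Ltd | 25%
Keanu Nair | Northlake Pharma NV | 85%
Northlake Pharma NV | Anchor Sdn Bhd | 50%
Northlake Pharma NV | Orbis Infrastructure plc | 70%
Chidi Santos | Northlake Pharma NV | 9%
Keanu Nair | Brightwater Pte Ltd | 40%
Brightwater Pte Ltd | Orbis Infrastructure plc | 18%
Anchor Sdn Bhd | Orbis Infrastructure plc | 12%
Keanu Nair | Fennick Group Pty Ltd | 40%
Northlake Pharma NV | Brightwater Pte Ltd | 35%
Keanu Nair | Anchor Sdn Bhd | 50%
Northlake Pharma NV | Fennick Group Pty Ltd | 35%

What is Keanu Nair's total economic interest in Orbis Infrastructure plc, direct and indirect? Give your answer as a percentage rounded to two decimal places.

83.16%

Keanu reaches Orbis along 5 paths.
Via Northlake: 85% × 70% = 59.5%.
Via Northlake → Anchor: 85% × 50% × 12% = 5.1%.
Via Anchor: 50% × 12% = 6%.
Via Brightwater: 40% × 18% = 7.2%.
Via Northlake → Brightwater: 85% × 35% × 18% = 5.355%.
Total: 59.5% + 5.1% + 6% + 7.2% + 5.355% = 83.155%.
Rounded: 83.16%.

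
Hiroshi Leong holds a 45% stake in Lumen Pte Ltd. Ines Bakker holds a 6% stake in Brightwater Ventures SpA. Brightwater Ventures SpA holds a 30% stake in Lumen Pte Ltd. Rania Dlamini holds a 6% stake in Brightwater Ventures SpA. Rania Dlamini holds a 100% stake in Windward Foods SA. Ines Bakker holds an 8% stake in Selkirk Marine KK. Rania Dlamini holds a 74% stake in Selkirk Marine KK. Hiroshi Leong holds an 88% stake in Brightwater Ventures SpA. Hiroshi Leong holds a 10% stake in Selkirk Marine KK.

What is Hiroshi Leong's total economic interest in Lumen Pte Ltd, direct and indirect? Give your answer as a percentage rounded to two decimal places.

Hiroshi reaches Lumen along 2 paths.
Direct stake: 45% = 45%.
Via Brightwater: 88% × 30% = 26.4%.
Total: 45% + 26.4% = 71.4%.
Rounded: 71.40%.

71.40%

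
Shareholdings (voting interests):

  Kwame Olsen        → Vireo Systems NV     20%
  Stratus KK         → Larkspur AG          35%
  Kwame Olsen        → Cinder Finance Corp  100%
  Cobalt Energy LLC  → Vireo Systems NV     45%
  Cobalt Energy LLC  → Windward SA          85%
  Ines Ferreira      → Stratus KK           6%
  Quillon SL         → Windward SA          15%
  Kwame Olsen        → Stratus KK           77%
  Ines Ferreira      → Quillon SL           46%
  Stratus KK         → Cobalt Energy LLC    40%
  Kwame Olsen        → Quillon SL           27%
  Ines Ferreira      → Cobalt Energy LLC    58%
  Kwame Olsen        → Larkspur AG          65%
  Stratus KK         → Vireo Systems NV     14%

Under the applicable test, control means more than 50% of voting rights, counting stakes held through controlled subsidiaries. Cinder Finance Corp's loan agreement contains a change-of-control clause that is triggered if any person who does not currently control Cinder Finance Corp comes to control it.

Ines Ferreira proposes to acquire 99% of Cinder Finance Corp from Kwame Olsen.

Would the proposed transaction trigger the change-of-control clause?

Yes

The purchase adds only to Ines's holdings (Kwame's stake shrinks), so Ines is the only person who could newly come to control Cinder.
Ines holds 58% of Cobalt, so Ines controls Cobalt.
Cobalt holds 85% of Windward, so Ines controls Windward.
Neither Ines nor any entity Ines controls holds any voting interest in Cinder.
So before the transaction, Ines does not control Cinder.
After the purchase, Ines holds 99% of Cinder directly, and Kwame's stake falls to 1%.
Ines holds 99% of Cinder, so Ines controls Cinder.
Ines did not control Cinder before and does after, so the clause is triggered.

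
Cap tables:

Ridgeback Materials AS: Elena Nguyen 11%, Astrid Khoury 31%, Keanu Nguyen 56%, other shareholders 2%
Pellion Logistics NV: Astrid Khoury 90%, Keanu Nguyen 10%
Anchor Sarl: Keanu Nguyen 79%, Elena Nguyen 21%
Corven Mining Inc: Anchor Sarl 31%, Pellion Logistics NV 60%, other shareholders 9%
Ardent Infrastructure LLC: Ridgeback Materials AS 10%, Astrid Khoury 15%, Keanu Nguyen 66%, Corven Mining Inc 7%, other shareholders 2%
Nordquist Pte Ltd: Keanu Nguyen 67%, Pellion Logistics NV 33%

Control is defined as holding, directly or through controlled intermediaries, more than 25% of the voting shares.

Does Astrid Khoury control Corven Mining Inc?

Yes

Astrid holds 90% of Pellion, so Astrid controls Pellion.
Pellion holds 60% of Corven, so Astrid controls Corven.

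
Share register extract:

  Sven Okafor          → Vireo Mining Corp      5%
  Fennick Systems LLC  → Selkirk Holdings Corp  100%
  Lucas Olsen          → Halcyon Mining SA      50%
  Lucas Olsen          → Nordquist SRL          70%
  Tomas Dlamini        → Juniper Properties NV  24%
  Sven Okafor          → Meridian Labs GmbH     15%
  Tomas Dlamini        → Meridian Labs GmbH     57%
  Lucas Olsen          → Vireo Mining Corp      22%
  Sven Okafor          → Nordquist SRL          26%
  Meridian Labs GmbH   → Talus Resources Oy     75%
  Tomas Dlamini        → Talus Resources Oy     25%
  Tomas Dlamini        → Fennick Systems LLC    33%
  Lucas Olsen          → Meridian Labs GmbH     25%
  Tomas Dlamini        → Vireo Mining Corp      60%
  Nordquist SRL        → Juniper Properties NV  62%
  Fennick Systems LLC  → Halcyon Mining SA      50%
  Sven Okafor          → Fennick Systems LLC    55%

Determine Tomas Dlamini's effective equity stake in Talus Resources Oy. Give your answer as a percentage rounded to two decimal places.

67.75%

Tomas reaches Talus along 2 paths.
Direct stake: 25% = 25%.
Via Meridian: 57% × 75% = 42.75%.
Total: 25% + 42.75% = 67.75%.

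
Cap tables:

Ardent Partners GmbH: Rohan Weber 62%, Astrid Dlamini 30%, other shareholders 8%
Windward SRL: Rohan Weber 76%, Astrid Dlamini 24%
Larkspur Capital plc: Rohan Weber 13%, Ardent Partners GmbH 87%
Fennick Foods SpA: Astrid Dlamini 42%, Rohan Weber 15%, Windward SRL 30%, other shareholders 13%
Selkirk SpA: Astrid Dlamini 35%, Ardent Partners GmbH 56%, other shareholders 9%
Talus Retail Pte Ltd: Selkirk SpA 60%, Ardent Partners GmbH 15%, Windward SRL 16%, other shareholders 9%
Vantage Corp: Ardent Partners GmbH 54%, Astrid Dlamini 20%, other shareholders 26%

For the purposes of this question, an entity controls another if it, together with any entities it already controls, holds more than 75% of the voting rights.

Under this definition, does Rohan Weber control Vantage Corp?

Rohan holds 76% of Windward, so Rohan controls Windward.
Neither Rohan nor any entity Rohan controls holds any voting interest in Vantage.
So Rohan does not control Vantage.

No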